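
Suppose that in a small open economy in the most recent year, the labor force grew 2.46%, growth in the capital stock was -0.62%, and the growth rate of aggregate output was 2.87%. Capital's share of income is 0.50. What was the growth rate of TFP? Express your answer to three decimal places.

TFP grew 1.950%.

Labor's share = 1 − 0.5 = 0.5.
The capital stock: 0.5 × (-0.62) = -0.31 pp.
The labor force: 0.5 × 2.46 = 1.23 pp.
TFP growth = 2.87 − 0.92 = 1.95%.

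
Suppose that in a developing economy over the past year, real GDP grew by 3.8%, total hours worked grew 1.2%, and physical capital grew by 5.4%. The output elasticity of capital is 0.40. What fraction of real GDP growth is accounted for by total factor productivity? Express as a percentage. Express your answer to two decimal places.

Total factor productivity accounted for 24.21% of growth.

Labor's share = 1 − 0.4 = 0.6.
Physical capital: 0.4 × 5.4 = 2.16 pp.
Total hours worked: 0.6 × 1.2 = 0.72 pp.
TFP growth = 3.8 − 2.88 = 0.92%.
TFP share of growth = 0.92 / 3.8 × 100 = 24.2105%.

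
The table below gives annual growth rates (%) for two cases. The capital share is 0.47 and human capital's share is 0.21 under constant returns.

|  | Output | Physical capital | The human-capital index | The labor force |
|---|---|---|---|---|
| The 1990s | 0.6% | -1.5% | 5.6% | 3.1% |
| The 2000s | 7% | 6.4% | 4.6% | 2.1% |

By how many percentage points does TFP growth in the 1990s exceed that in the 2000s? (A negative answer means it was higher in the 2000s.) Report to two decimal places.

-3.22 percentage points

Labor's share = 1 − 0.47 − 0.21 = 0.32.
The 1990s: TFP = 0.6 + 0.705 − 1.176 − 0.992 = -0.863%.
The 2000s: TFP = 7 − 3.008 − 0.966 − 0.672 = 2.354%.
Difference = -0.863 − (2.354) = -3.217 pp.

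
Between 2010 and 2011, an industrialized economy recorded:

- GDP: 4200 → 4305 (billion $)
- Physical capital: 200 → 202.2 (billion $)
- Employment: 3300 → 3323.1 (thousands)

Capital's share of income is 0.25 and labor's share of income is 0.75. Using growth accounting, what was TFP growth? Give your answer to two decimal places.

GDP growth = (4305 − 4200) / 4200 = 2.5%.
Physical capital growth = (202.2 − 200) / 200 = 1.1%.
Employment growth = (3323.1 − 3300) / 3300 = 0.7%.
Labor's share = 1 − 0.25 = 0.75.
Physical capital: 0.25 × 1.1 = 0.275 pp.
Employment: 0.75 × 0.7 = 0.525 pp.
TFP growth = 2.5 − 0.8 = 1.7%.

TFP growth was 1.70%.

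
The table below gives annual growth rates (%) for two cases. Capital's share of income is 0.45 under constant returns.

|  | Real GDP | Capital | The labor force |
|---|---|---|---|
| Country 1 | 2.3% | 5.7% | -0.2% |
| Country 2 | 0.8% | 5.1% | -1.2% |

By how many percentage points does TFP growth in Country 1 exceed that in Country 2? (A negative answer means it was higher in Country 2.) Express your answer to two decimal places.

Labor's share = 1 − 0.45 = 0.55.
Country 1: TFP = 2.3 − 2.565 + 0.11 = -0.155%.
Country 2: TFP = 0.8 − 2.295 + 0.66 = -0.835%.
Difference = -0.155 − (-0.835) = 0.68 pp.

0.68 percentage points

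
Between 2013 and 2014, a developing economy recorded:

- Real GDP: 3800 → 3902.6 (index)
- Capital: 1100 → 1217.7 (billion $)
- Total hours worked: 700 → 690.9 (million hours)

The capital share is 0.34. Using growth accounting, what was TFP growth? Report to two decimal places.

-0.08%

Real GDP growth = (3902.6 − 3800) / 3800 = 2.7%.
Capital growth = (1217.7 − 1100) / 1100 = 10.7%.
Total hours worked growth = (690.9 − 700) / 700 = -1.3%.
Labor's share = 1 − 0.34 = 0.66.
Capital: 0.34 × 10.7 = 3.638 pp.
Total hours worked: 0.66 × (-1.3) = -0.858 pp.
TFP growth = 2.7 − 2.78 = -0.08%.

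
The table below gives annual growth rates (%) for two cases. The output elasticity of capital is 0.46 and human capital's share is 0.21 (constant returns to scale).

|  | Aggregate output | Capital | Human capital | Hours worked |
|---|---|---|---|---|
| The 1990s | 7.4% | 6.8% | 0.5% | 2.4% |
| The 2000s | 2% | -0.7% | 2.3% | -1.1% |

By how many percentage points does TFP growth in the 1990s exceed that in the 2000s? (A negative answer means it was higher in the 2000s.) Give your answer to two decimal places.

Labor's share = 1 − 0.46 − 0.21 = 0.33.
The 1990s: TFP = 7.4 − 3.128 − 0.105 − 0.792 = 3.375%.
The 2000s: TFP = 2 + 0.322 − 0.483 + 0.363 = 2.202%.
Difference = 3.375 − (2.202) = 1.173 pp.

1.17 percentage points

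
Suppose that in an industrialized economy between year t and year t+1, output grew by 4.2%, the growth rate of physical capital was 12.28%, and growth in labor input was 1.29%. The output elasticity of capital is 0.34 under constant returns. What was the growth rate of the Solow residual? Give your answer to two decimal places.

Labor's share = 1 − 0.34 = 0.66.
Physical capital: 0.34 × 12.28 = 4.1752 pp.
Labor input: 0.66 × 1.29 = 0.8514 pp.
TFP growth = 4.2 − 5.0266 = -0.8266%.

-0.83%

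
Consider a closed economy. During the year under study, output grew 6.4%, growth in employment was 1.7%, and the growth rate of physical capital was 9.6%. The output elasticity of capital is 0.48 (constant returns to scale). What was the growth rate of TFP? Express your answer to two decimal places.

0.91%

Labor's share = 1 − 0.48 = 0.52.
Physical capital: 0.48 × 9.6 = 4.608 pp.
Employment: 0.52 × 1.7 = 0.884 pp.
TFP growth = 6.4 − 5.492 = 0.908%.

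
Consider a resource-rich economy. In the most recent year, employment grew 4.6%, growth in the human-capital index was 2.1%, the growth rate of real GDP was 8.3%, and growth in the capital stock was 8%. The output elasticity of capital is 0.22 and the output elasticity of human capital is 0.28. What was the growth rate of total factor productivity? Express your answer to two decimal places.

3.65%

Labor's share = 1 − 0.22 − 0.28 = 0.5.
The capital stock: 0.22 × 8 = 1.76 pp.
The human-capital index: 0.28 × 2.1 = 0.588 pp.
Employment: 0.5 × 4.6 = 2.3 pp.
TFP growth = 8.3 − 4.648 = 3.652%.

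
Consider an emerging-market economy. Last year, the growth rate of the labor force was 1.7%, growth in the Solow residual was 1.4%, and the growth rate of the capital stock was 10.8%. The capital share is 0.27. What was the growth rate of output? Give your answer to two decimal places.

Output grew 5.56%.

Labor's share = 1 − 0.27 = 0.73.
The capital stock: 0.27 × 10.8 = 2.916 pp.
The labor force: 0.73 × 1.7 = 1.241 pp.
Output growth = 1.4 + 4.157 = 5.557%.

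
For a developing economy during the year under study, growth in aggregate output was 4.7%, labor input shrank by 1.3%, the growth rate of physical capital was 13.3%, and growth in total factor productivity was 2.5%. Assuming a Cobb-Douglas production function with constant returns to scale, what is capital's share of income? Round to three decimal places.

0.240

gY = gA + α·gK + (1−α)·gL, so gY − gA − gL = α(gK − gL).
4.7 − 2.5 + 1.3 = α × (13.3 − (-1.3)).
3.5 = 14.6 α, so α = 0.23973.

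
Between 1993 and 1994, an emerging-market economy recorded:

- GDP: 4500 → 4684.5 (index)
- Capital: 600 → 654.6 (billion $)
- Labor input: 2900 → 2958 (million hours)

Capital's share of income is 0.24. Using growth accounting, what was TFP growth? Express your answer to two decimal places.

0.40%

GDP growth = (4684.5 − 4500) / 4500 = 4.1%.
Capital growth = (654.6 − 600) / 600 = 9.1%.
Labor input growth = (2958 − 2900) / 2900 = 2%.
Labor's share = 1 − 0.24 = 0.76.
Capital: 0.24 × 9.1 = 2.184 pp.
Labor input: 0.76 × 2 = 1.52 pp.
TFP growth = 4.1 − 3.704 = 0.396%.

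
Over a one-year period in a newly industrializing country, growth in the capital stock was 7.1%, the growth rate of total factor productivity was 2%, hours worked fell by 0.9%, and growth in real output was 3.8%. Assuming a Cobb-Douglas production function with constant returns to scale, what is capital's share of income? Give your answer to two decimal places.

gY = gA + α·gK + (1−α)·gL, so gY − gA − gL = α(gK − gL).
3.8 − 2 + 0.9 = α × (7.1 − (-0.9)).
2.7 = 8 α, so α = 0.3375.

0.34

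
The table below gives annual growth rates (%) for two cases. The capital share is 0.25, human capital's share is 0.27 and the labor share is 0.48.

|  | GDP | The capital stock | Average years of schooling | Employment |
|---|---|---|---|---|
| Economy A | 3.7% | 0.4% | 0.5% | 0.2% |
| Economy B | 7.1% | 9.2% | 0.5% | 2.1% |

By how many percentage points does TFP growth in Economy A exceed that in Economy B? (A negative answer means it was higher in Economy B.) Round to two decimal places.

Labor's share = 1 − 0.25 − 0.27 = 0.48.
Economy A: TFP = 3.7 − 0.1 − 0.135 − 0.096 = 3.369%.
Economy B: TFP = 7.1 − 2.3 − 0.135 − 1.008 = 3.657%.
Difference = 3.369 − (3.657) = -0.288 pp.

-0.29 percentage points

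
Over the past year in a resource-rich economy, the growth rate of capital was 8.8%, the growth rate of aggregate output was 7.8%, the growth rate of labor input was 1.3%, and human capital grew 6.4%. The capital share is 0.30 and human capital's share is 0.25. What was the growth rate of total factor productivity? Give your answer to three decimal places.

2.975%

Labor's share = 1 − 0.3 − 0.25 = 0.45.
Capital: 0.3 × 8.8 = 2.64 pp.
Human capital: 0.25 × 6.4 = 1.6 pp.
Labor input: 0.45 × 1.3 = 0.585 pp.
TFP growth = 7.8 − 4.825 = 2.975%.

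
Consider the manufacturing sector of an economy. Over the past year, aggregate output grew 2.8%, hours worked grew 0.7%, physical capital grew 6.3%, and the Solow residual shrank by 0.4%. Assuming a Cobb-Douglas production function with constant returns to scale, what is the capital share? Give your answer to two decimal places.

α = 0.45

gY = gA + α·gK + (1−α)·gL, so gY − gA − gL = α(gK − gL).
2.8 + 0.4 − 0.7 = α × (6.3 − 0.7).
2.5 = 5.6 α, so α = 0.4464.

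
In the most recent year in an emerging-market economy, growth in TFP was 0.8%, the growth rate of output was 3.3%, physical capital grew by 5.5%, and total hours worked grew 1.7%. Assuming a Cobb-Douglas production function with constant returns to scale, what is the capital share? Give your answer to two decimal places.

α = 0.21

gY = gA + α·gK + (1−α)·gL, so gY − gA − gL = α(gK − gL).
3.3 − 0.8 − 1.7 = α × (5.5 − 1.7).
0.8 = 3.8 α, so α = 0.2105.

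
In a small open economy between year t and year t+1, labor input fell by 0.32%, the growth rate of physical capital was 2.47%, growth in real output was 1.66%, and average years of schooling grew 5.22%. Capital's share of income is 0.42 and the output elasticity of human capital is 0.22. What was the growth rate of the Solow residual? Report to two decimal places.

-0.41%

Labor's share = 1 − 0.42 − 0.22 = 0.36.
Physical capital: 0.42 × 2.47 = 1.0374 pp.
Average years of schooling: 0.22 × 5.22 = 1.1484 pp.
Labor input: 0.36 × (-0.32) = -0.1152 pp.
TFP growth = 1.66 − 2.0706 = -0.4106%.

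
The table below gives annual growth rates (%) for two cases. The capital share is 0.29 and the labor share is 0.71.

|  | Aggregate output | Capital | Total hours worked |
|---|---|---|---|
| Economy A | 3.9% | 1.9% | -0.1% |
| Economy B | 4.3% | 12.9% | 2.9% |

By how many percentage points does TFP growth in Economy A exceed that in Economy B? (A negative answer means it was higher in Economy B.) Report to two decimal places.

Labor's share = 1 − 0.29 = 0.71.
Economy A: TFP = 3.9 − 0.551 + 0.071 = 3.42%.
Economy B: TFP = 4.3 − 3.741 − 2.059 = -1.5%.
Difference = 3.42 − (-1.5) = 4.92 pp.

4.92 percentage points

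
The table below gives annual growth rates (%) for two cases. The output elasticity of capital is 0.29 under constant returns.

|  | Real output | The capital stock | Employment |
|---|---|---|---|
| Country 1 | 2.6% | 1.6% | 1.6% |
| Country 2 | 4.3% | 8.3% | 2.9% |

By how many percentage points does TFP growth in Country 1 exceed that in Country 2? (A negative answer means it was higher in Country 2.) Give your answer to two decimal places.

Labor's share = 1 − 0.29 = 0.71.
Country 1: TFP = 2.6 − 0.464 − 1.136 = 1%.
Country 2: TFP = 4.3 − 2.407 − 2.059 = -0.166%.
Difference = 1 − (-0.166) = 1.166 pp.

1.17 percentage points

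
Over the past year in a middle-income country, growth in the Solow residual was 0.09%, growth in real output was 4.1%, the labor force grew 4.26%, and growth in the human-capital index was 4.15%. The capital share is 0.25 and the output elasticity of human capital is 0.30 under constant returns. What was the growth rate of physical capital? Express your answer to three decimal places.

3.392%

Labor's share = 1 − 0.25 − 0.3 = 0.45.
gY = gA + 0.3×4.15 + 0.45×4.26 + 0.25×g.
0.25×g = 4.1 − 0.09 − 3.162 = 0.848.
g = 0.848 / 0.25 = 3.392%.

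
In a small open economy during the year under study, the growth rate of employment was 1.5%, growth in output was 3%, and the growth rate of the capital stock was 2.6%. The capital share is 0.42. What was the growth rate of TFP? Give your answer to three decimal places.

TFP growth was 1.038%.

Labor's share = 1 − 0.42 = 0.58.
The capital stock: 0.42 × 2.6 = 1.092 pp.
Employment: 0.58 × 1.5 = 0.87 pp.
TFP growth = 3 − 1.962 = 1.038%.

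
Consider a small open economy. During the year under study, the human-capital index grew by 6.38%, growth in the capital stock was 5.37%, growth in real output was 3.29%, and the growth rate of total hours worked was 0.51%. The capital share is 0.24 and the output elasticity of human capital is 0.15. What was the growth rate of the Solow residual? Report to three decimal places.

The Solow residual grew 0.733%.

Labor's share = 1 − 0.24 − 0.15 = 0.61.
The capital stock: 0.24 × 5.37 = 1.2888 pp.
The human-capital index: 0.15 × 6.38 = 0.957 pp.
Total hours worked: 0.61 × 0.51 = 0.3111 pp.
TFP growth = 3.29 − 2.5569 = 0.7331%.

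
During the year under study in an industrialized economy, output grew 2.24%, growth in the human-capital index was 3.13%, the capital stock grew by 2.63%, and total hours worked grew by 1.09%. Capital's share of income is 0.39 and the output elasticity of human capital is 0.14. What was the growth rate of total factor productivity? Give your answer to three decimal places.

Labor's share = 1 − 0.39 − 0.14 = 0.47.
The capital stock: 0.39 × 2.63 = 1.0257 pp.
The human-capital index: 0.14 × 3.13 = 0.4382 pp.
Total hours worked: 0.47 × 1.09 = 0.5123 pp.
TFP growth = 2.24 − 1.9762 = 0.2638%.

Total factor productivity grew 0.264%.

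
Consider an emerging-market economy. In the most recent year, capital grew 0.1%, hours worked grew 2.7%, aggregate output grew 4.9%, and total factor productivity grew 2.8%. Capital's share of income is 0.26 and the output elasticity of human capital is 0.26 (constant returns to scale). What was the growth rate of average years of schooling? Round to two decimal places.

Labor's share = 1 − 0.26 − 0.26 = 0.48.
gY = gA + 0.26×0.1 + 0.48×2.7 + 0.26×g.
0.26×g = 4.9 − 2.8 − 1.322 = 0.778.
g = 0.778 / 0.26 = 2.9923%.

2.99%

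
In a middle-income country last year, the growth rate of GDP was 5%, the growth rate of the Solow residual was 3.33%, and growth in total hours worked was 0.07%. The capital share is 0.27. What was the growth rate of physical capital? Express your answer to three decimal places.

Labor's share = 1 − 0.27 = 0.73.
gY = gA + 0.73×0.07 + 0.27×g.
0.27×g = 5 − 3.33 − 0.0511 = 1.6189.
g = 1.6189 / 0.27 = 5.99593%.

Physical capital growth was 5.996%.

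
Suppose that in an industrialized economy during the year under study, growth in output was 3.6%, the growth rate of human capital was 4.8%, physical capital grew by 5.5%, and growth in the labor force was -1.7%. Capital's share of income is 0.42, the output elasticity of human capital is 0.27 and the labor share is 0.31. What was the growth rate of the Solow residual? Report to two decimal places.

Labor's share = 1 − 0.42 − 0.27 = 0.31.
Physical capital: 0.42 × 5.5 = 2.31 pp.
Human capital: 0.27 × 4.8 = 1.296 pp.
The labor force: 0.31 × (-1.7) = -0.527 pp.
TFP growth = 3.6 − 3.079 = 0.521%.

0.52%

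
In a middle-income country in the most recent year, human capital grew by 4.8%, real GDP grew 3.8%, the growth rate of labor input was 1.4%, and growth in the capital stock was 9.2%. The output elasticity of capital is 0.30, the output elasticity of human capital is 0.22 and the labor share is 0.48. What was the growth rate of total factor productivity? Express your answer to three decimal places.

Labor's share = 1 − 0.3 − 0.22 = 0.48.
The capital stock: 0.3 × 9.2 = 2.76 pp.
Human capital: 0.22 × 4.8 = 1.056 pp.
Labor input: 0.48 × 1.4 = 0.672 pp.
TFP growth = 3.8 − 4.488 = -0.688%.

-0.688%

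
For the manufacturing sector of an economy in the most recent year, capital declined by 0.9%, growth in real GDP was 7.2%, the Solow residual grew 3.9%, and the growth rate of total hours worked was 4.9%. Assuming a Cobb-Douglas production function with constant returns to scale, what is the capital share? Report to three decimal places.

0.276

gY = gA + α·gK + (1−α)·gL, so gY − gA − gL = α(gK − gL).
7.2 − 3.9 − 4.9 = α × (-0.9 − 4.9).
-1.6 = -5.8 α, so α = 0.27586.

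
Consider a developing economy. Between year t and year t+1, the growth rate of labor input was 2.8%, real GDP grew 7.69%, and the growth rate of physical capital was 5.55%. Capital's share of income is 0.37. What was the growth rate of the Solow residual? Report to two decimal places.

The Solow residual growth was 3.87%.

Labor's share = 1 − 0.37 = 0.63.
Physical capital: 0.37 × 5.55 = 2.0535 pp.
Labor input: 0.63 × 2.8 = 1.764 pp.
TFP growth = 7.69 − 3.8175 = 3.8725%.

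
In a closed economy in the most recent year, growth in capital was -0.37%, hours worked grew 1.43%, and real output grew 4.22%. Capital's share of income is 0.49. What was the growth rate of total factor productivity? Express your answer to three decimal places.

3.672%

Labor's share = 1 − 0.49 = 0.51.
Capital: 0.49 × (-0.37) = -0.1813 pp.
Hours worked: 0.51 × 1.43 = 0.7293 pp.
TFP growth = 4.22 − 0.548 = 3.672%.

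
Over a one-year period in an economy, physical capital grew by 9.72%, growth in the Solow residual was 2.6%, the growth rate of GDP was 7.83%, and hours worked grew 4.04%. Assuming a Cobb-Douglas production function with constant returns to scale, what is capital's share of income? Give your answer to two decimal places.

gY = gA + α·gK + (1−α)·gL, so gY − gA − gL = α(gK − gL).
7.83 − 2.6 − 4.04 = α × (9.72 − 4.04).
1.19 = 5.68 α, so α = 0.2095.

α = 0.21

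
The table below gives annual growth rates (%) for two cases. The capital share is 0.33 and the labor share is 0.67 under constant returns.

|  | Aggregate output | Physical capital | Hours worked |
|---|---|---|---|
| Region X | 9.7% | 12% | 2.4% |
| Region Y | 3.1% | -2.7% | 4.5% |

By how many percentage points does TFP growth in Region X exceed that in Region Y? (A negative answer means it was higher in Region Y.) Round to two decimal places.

Labor's share = 1 − 0.33 = 0.67.
Region X: TFP = 9.7 − 3.96 − 1.608 = 4.132%.
Region Y: TFP = 3.1 + 0.891 − 3.015 = 0.976%.
Difference = 4.132 − (0.976) = 3.156 pp.

3.16 percentage points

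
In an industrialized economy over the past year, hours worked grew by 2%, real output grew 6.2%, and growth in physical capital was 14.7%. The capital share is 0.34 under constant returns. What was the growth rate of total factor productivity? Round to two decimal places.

Labor's share = 1 − 0.34 = 0.66.
Physical capital: 0.34 × 14.7 = 4.998 pp.
Hours worked: 0.66 × 2 = 1.32 pp.
TFP growth = 6.2 − 6.318 = -0.118%.

-0.12%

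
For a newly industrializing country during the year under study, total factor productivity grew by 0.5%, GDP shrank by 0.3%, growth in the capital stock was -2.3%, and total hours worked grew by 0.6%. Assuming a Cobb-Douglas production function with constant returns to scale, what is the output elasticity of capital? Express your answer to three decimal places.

gY = gA + α·gK + (1−α)·gL, so gY − gA − gL = α(gK − gL).
-0.3 − 0.5 − 0.6 = α × (-2.3 − 0.6).
-1.4 = -2.9 α, so α = 0.48276.

0.483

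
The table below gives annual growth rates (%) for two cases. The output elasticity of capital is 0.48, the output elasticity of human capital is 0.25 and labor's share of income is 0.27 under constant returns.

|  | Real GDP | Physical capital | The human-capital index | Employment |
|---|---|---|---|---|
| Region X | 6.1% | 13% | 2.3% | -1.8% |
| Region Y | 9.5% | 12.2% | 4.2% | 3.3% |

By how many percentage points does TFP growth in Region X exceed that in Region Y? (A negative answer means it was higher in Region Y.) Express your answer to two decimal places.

-1.93 percentage points

Labor's share = 1 − 0.48 − 0.25 = 0.27.
Region X: TFP = 6.1 − 6.24 − 0.575 + 0.486 = -0.229%.
Region Y: TFP = 9.5 − 5.856 − 1.05 − 0.891 = 1.703%.
Difference = -0.229 − (1.703) = -1.932 pp.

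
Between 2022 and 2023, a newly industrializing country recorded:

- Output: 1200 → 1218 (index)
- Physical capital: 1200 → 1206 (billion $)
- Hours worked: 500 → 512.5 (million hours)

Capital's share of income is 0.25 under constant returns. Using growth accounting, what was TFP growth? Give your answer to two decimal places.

Output growth = (1218 − 1200) / 1200 = 1.5%.
Physical capital growth = (1206 − 1200) / 1200 = 0.5%.
Hours worked growth = (512.5 − 500) / 500 = 2.5%.
Labor's share = 1 − 0.25 = 0.75.
Physical capital: 0.25 × 0.5 = 0.125 pp.
Hours worked: 0.75 × 2.5 = 1.875 pp.
TFP growth = 1.5 − 2 = -0.5%.

-0.50%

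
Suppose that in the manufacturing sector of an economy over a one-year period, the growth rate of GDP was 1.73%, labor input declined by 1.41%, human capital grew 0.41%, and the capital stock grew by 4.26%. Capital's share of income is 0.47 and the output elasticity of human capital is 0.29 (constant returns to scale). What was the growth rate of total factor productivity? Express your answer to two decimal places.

-0.05%

Labor's share = 1 − 0.47 − 0.29 = 0.24.
The capital stock: 0.47 × 4.26 = 2.0022 pp.
Human capital: 0.29 × 0.41 = 0.1189 pp.
Labor input: 0.24 × (-1.41) = -0.3384 pp.
TFP growth = 1.73 − 1.7827 = -0.0527%.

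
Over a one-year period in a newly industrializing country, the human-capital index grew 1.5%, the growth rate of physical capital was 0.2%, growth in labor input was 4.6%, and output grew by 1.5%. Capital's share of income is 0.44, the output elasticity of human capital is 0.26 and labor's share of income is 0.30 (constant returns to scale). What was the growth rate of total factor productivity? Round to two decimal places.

-0.36%

Labor's share = 1 − 0.44 − 0.26 = 0.3.
Physical capital: 0.44 × 0.2 = 0.088 pp.
The human-capital index: 0.26 × 1.5 = 0.39 pp.
Labor input: 0.3 × 4.6 = 1.38 pp.
TFP growth = 1.5 − 1.858 = -0.358%.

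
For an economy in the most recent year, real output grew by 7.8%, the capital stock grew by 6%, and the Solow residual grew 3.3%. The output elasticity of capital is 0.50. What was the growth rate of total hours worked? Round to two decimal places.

Total hours worked growth was 3.00%.

Labor's share = 1 − 0.5 = 0.5.
gY = gA + 0.5×6 + 0.5×g.
0.5×g = 7.8 − 3.3 − 3 = 1.5.
g = 1.5 / 0.5 = 3%.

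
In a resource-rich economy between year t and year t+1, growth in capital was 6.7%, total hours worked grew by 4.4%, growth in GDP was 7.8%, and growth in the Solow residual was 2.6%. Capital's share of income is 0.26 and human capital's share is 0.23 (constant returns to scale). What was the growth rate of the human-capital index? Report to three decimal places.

Labor's share = 1 − 0.26 − 0.23 = 0.51.
gY = gA + 0.26×6.7 + 0.51×4.4 + 0.23×g.
0.23×g = 7.8 − 2.6 − 3.986 = 1.214.
g = 1.214 / 0.23 = 5.27826%.

5.278%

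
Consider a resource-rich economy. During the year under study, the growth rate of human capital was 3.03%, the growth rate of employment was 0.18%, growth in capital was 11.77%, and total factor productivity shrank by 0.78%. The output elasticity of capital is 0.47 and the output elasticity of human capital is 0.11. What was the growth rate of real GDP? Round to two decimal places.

Labor's share = 1 − 0.47 − 0.11 = 0.42.
Capital: 0.47 × 11.77 = 5.5319 pp.
Human capital: 0.11 × 3.03 = 0.3333 pp.
Employment: 0.42 × 0.18 = 0.0756 pp.
Output growth = -0.78 + 5.9408 = 5.1608%.

5.16%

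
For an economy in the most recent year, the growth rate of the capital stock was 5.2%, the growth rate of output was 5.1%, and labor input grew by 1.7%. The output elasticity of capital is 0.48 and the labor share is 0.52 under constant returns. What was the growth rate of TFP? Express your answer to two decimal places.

TFP growth was 1.72%.

Labor's share = 1 − 0.48 = 0.52.
The capital stock: 0.48 × 5.2 = 2.496 pp.
Labor input: 0.52 × 1.7 = 0.884 pp.
TFP growth = 5.1 − 3.38 = 1.72%.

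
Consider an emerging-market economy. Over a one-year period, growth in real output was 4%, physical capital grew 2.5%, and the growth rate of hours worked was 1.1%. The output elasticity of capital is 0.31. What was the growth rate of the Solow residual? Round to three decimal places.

Labor's share = 1 − 0.31 = 0.69.
Physical capital: 0.31 × 2.5 = 0.775 pp.
Hours worked: 0.69 × 1.1 = 0.759 pp.
TFP growth = 4 − 1.534 = 2.466%.

The Solow residual growth was 2.466%.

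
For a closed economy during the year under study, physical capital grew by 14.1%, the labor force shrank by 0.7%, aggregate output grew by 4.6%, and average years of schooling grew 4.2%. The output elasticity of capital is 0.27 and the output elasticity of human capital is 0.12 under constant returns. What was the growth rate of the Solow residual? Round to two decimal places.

Labor's share = 1 − 0.27 − 0.12 = 0.61.
Physical capital: 0.27 × 14.1 = 3.807 pp.
Average years of schooling: 0.12 × 4.2 = 0.504 pp.
The labor force: 0.61 × (-0.7) = -0.427 pp.
TFP growth = 4.6 − 3.884 = 0.716%.

The Solow residual grew 0.72%.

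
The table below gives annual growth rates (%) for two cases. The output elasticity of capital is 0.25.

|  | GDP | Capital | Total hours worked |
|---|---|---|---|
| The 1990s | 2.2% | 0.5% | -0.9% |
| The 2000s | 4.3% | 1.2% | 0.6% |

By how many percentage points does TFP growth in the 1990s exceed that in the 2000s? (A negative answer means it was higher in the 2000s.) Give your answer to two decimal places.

Labor's share = 1 − 0.25 = 0.75.
The 1990s: TFP = 2.2 − 0.125 + 0.675 = 2.75%.
The 2000s: TFP = 4.3 − 0.3 − 0.45 = 3.55%.
Difference = 2.75 − (3.55) = -0.8 pp.

-0.80 percentage points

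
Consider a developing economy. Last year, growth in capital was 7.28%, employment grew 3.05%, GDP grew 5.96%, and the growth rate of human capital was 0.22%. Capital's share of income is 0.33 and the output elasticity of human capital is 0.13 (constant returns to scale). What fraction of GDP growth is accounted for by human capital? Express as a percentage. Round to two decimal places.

Human capital contributed 0.13 × 0.22 = 0.0286 pp.
Share of growth = 0.0286 / 5.96 × 100 = 0.4799%.

Human capital accounted for 0.48% of growth.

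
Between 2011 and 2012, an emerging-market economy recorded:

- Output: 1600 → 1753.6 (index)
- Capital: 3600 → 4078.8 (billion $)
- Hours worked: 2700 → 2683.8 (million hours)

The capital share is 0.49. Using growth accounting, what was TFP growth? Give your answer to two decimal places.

Output growth = (1753.6 − 1600) / 1600 = 9.6%.
Capital growth = (4078.8 − 3600) / 3600 = 13.3%.
Hours worked growth = (2683.8 − 2700) / 2700 = -0.6%.
Labor's share = 1 − 0.49 = 0.51.
Capital: 0.49 × 13.3 = 6.517 pp.
Hours worked: 0.51 × (-0.6) = -0.306 pp.
TFP growth = 9.6 − 6.211 = 3.389%.

3.39%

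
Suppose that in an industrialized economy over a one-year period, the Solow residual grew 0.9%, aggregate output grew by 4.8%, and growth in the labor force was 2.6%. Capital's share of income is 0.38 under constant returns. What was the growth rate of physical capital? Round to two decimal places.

6.02%

Labor's share = 1 − 0.38 = 0.62.
gY = gA + 0.62×2.6 + 0.38×g.
0.38×g = 4.8 − 0.9 − 1.612 = 2.288.
g = 2.288 / 0.38 = 6.0211%.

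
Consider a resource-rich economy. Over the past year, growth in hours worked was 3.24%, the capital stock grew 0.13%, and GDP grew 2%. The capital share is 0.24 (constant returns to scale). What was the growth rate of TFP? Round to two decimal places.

Labor's share = 1 − 0.24 = 0.76.
The capital stock: 0.24 × 0.13 = 0.0312 pp.
Hours worked: 0.76 × 3.24 = 2.4624 pp.
TFP growth = 2 − 2.4936 = -0.4936%.

-0.49%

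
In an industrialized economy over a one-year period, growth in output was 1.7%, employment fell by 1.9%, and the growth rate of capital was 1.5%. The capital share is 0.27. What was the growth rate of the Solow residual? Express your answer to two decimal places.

Labor's share = 1 − 0.27 = 0.73.
Capital: 0.27 × 1.5 = 0.405 pp.
Employment: 0.73 × (-1.9) = -1.387 pp.
TFP growth = 1.7 + 0.982 = 2.682%.

2.68%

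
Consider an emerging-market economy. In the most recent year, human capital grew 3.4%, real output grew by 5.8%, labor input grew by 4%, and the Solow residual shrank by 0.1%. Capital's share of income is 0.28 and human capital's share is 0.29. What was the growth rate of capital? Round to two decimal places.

11.41%

Labor's share = 1 − 0.28 − 0.29 = 0.43.
gY = gA + 0.29×3.4 + 0.43×4 + 0.28×g.
0.28×g = 5.8 + 0.1 − 2.706 = 3.194.
g = 3.194 / 0.28 = 11.4071%.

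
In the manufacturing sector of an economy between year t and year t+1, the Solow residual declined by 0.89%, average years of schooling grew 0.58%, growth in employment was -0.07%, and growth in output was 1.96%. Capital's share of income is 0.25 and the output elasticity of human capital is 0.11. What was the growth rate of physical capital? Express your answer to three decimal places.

Labor's share = 1 − 0.25 − 0.11 = 0.64.
gY = gA + 0.11×0.58 + 0.64×(-0.07) + 0.25×g.
0.25×g = 1.96 + 0.89 − 0.019 = 2.831.
g = 2.831 / 0.25 = 11.324%.

11.324%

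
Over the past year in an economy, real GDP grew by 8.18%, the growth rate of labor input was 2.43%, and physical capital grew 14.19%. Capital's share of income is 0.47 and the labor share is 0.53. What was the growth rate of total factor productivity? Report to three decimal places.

0.223%

Labor's share = 1 − 0.47 = 0.53.
Physical capital: 0.47 × 14.19 = 6.6693 pp.
Labor input: 0.53 × 2.43 = 1.2879 pp.
TFP growth = 8.18 − 7.9572 = 0.2228%.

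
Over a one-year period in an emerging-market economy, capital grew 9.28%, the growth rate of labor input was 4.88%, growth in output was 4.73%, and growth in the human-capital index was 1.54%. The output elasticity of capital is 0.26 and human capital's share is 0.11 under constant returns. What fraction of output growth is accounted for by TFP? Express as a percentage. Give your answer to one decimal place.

-19.6%

Labor's share = 1 − 0.26 − 0.11 = 0.63.
Capital: 0.26 × 9.28 = 2.4128 pp.
The human-capital index: 0.11 × 1.54 = 0.1694 pp.
Labor input: 0.63 × 4.88 = 3.0744 pp.
TFP growth = 4.73 − 5.6566 = -0.9266%.
TFP share of growth = -0.9266 / 4.73 × 100 = -19.59%.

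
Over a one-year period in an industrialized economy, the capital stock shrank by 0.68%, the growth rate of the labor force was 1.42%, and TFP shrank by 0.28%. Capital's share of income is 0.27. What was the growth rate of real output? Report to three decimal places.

Labor's share = 1 − 0.27 = 0.73.
The capital stock: 0.27 × (-0.68) = -0.1836 pp.
The labor force: 0.73 × 1.42 = 1.0366 pp.
Output growth = -0.28 + 0.853 = 0.573%.

0.573%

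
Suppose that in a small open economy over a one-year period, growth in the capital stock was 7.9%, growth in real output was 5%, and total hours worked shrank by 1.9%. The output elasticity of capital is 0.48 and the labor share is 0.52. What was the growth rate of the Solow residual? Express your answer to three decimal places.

Labor's share = 1 − 0.48 = 0.52.
The capital stock: 0.48 × 7.9 = 3.792 pp.
Total hours worked: 0.52 × (-1.9) = -0.988 pp.
TFP growth = 5 − 2.804 = 2.196%.

2.196%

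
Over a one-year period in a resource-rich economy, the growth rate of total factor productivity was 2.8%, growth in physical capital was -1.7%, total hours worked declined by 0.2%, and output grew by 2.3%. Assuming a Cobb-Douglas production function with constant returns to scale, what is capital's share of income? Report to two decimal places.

α = 0.20

gY = gA + α·gK + (1−α)·gL, so gY − gA − gL = α(gK − gL).
2.3 − 2.8 + 0.2 = α × (-1.7 − (-0.2)).
-0.3 = -1.5 α, so α = 0.2.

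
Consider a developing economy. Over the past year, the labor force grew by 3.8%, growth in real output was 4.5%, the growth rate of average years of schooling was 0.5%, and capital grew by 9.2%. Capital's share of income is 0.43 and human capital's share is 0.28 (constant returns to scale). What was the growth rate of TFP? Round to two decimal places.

Labor's share = 1 − 0.43 − 0.28 = 0.29.
Capital: 0.43 × 9.2 = 3.956 pp.
Average years of schooling: 0.28 × 0.5 = 0.14 pp.
The labor force: 0.29 × 3.8 = 1.102 pp.
TFP growth = 4.5 − 5.198 = -0.698%.

-0.70%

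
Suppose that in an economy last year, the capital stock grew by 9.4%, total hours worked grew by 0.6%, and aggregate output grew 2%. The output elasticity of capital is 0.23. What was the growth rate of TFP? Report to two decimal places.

Labor's share = 1 − 0.23 = 0.77.
The capital stock: 0.23 × 9.4 = 2.162 pp.
Total hours worked: 0.77 × 0.6 = 0.462 pp.
TFP growth = 2 − 2.624 = -0.624%.

-0.62%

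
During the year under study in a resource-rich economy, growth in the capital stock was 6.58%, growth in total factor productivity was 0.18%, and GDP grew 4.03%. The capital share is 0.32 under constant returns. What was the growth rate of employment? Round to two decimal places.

Labor's share = 1 − 0.32 = 0.68.
gY = gA + 0.32×6.58 + 0.68×g.
0.68×g = 4.03 − 0.18 − 2.1056 = 1.7444.
g = 1.7444 / 0.68 = 2.5653%.

2.57%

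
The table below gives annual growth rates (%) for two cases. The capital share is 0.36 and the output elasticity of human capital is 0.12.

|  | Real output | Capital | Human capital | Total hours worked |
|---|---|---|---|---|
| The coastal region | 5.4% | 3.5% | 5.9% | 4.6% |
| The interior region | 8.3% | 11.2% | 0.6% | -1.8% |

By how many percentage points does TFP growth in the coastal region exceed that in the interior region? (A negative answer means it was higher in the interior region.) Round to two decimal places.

-4.09 percentage points

Labor's share = 1 − 0.36 − 0.12 = 0.52.
The coastal region: TFP = 5.4 − 1.26 − 0.708 − 2.392 = 1.04%.
The interior region: TFP = 8.3 − 4.032 − 0.072 + 0.936 = 5.132%.
Difference = 1.04 − (5.132) = -4.092 pp.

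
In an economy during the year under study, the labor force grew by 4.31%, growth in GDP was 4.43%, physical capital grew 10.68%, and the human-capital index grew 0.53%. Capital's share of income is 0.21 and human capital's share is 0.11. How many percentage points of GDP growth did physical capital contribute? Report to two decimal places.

2.24 pp

Contribution = share × growth = 0.21 × 10.68 = 2.2428 pp.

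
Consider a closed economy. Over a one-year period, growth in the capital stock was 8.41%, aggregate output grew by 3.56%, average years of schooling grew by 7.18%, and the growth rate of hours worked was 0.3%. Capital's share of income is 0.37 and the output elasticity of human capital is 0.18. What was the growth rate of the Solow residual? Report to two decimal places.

-0.98%

Labor's share = 1 − 0.37 − 0.18 = 0.45.
The capital stock: 0.37 × 8.41 = 3.1117 pp.
Average years of schooling: 0.18 × 7.18 = 1.2924 pp.
Hours worked: 0.45 × 0.3 = 0.135 pp.
TFP growth = 3.56 − 4.5391 = -0.9791%.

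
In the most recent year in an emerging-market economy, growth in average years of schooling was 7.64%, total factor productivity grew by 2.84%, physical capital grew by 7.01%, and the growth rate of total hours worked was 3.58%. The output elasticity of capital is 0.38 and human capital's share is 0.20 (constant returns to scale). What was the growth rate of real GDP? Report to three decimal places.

Labor's share = 1 − 0.38 − 0.2 = 0.42.
Physical capital: 0.38 × 7.01 = 2.6638 pp.
Average years of schooling: 0.2 × 7.64 = 1.528 pp.
Total hours worked: 0.42 × 3.58 = 1.5036 pp.
Output growth = 2.84 + 5.6954 = 8.5354%.

8.535%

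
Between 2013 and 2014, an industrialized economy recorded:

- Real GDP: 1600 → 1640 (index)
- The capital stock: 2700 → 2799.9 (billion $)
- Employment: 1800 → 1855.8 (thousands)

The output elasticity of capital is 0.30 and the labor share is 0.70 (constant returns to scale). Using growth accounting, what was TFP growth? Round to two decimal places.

-0.78%

Real GDP growth = (1640 − 1600) / 1600 = 2.5%.
The capital stock growth = (2799.9 − 2700) / 2700 = 3.7%.
Employment growth = (1855.8 − 1800) / 1800 = 3.1%.
Labor's share = 1 − 0.3 = 0.7.
The capital stock: 0.3 × 3.7 = 1.11 pp.
Employment: 0.7 × 3.1 = 2.17 pp.
TFP growth = 2.5 − 3.28 = -0.78%.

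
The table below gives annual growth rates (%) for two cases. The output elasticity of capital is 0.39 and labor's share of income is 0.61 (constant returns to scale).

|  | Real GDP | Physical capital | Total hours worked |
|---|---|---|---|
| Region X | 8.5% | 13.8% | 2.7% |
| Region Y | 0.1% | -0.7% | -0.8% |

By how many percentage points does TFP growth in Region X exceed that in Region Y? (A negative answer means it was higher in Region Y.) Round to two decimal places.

Labor's share = 1 − 0.39 = 0.61.
Region X: TFP = 8.5 − 5.382 − 1.647 = 1.471%.
Region Y: TFP = 0.1 + 0.273 + 0.488 = 0.861%.
Difference = 1.471 − (0.861) = 0.61 pp.

0.61 percentage points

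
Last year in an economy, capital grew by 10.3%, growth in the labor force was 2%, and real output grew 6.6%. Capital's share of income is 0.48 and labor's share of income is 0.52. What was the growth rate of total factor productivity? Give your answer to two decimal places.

Labor's share = 1 − 0.48 = 0.52.
Capital: 0.48 × 10.3 = 4.944 pp.
The labor force: 0.52 × 2 = 1.04 pp.
TFP growth = 6.6 − 5.984 = 0.616%.

0.62%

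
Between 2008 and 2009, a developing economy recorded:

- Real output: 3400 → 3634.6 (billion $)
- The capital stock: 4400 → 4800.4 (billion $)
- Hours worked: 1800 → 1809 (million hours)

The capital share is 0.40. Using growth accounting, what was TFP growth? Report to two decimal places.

Real output growth = (3634.6 − 3400) / 3400 = 6.9%.
The capital stock growth = (4800.4 − 4400) / 4400 = 9.1%.
Hours worked growth = (1809 − 1800) / 1800 = 0.5%.
Labor's share = 1 − 0.4 = 0.6.
The capital stock: 0.4 × 9.1 = 3.64 pp.
Hours worked: 0.6 × 0.5 = 0.3 pp.
TFP growth = 6.9 − 3.94 = 2.96%.

2.96%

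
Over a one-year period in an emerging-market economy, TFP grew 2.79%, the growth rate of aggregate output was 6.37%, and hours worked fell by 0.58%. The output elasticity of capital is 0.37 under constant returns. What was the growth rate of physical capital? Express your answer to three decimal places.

Physical capital growth was 10.663%.

Labor's share = 1 − 0.37 = 0.63.
gY = gA + 0.63×(-0.58) + 0.37×g.
0.37×g = 6.37 − 2.79 + 0.3654 = 3.9454.
g = 3.9454 / 0.37 = 10.66324%.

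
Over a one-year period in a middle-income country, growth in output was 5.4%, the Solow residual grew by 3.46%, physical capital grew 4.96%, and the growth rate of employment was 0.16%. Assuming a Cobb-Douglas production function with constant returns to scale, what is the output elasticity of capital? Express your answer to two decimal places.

0.37

gY = gA + α·gK + (1−α)·gL, so gY − gA − gL = α(gK − gL).
5.4 − 3.46 − 0.16 = α × (4.96 − 0.16).
1.78 = 4.8 α, so α = 0.3708.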